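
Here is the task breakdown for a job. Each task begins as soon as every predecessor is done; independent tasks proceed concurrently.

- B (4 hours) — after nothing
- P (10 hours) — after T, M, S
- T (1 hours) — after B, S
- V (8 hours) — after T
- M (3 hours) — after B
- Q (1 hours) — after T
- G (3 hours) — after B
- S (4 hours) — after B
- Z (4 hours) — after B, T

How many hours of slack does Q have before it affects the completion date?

Critical path: B→S→T→P = 4+4+1+10 = 19, so the finish is 19 hours.
Longest path through Q: 10 hours (earliest finish 10, latest finish 19).
So Q can slip 19 − 10 = 9 hours.

9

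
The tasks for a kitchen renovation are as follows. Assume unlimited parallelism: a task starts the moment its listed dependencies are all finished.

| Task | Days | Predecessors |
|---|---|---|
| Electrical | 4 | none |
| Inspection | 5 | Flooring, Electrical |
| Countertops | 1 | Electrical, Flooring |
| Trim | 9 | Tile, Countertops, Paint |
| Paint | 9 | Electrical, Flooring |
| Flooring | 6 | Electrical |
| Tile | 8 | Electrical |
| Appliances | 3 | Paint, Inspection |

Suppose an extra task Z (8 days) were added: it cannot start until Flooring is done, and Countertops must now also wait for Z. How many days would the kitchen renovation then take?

Originally the kitchen renovation takes 28 days.
With Z inserted, Countertops now waits for max(Electrical, Flooring, Z).
New critical path: Electrical→Flooring→Z→Countertops→Trim = 4+6+8+1+9 = 28 ⇒ 28 days.

28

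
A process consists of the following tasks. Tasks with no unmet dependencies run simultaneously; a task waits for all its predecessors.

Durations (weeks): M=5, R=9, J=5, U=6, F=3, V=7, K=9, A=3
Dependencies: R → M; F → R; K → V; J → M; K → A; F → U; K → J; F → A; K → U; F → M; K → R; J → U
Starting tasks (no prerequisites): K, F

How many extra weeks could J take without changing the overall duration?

The longest chain is K→R→M = 9+9+5 = 23; overall finish 23 weeks.
Longest path through J: 20 weeks (earliest finish 14, latest finish 17).
Slack of J = 12 − 9 = 3 weeks.

3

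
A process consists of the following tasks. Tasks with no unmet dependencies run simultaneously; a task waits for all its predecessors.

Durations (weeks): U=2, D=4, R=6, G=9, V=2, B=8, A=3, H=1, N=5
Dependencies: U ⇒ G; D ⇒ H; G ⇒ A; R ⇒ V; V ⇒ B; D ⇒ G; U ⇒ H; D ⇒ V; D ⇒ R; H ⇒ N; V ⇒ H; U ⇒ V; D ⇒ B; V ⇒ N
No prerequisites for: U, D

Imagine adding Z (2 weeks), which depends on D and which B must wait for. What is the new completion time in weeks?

20

Originally the schedule takes 20 weeks.
With Z inserted, B now waits for max(D, V, Z).
New critical path: D→R→V→B = 4+6+2+8 = 20 ⇒ 20 weeks.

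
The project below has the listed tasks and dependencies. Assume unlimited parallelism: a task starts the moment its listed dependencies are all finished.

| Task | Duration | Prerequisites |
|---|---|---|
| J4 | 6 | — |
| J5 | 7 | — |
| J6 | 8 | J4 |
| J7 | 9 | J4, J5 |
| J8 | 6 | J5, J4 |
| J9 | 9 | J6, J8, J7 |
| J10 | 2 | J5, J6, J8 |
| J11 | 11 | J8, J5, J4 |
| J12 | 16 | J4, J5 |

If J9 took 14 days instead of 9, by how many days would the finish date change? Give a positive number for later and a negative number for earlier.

5

As given, the longest chain is J5→J7→J9 = 7+9+9 = 25, so the finish is 25 days.
Since J9 is critical, the +5 change carries straight to that chain (now 30 days).
No other chain overtakes it, so the finish is 30 days.
Change in finish: 30 − 25 = +5 days.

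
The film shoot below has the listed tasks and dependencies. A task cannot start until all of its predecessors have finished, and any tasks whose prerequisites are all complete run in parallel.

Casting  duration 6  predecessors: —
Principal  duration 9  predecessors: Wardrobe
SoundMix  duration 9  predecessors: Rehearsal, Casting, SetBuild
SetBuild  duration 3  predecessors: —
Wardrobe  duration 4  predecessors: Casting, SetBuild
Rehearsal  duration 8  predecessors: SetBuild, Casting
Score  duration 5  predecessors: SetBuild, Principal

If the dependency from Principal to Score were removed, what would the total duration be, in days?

23

Original critical path: Casting→Wardrobe→Principal→Score = 6+4+9+5 = 24 ⇒ 24 days.
Without Principal→Score, Score's earliest start moves from 19 to 3.
The longest chain is now Casting→Rehearsal→SoundMix = 6+8+9 = 23, so the film shoot takes 23 days.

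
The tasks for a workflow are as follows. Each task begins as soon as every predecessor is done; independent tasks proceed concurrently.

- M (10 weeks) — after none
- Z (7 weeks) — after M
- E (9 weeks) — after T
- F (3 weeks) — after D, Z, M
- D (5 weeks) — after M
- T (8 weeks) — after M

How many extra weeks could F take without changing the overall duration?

M→T→E = 10+8+9 = 27 sets the makespan at 27 weeks.
The longest chain containing F totals 20 weeks.
Slack of F = 24 − 17 = 7 weeks.

7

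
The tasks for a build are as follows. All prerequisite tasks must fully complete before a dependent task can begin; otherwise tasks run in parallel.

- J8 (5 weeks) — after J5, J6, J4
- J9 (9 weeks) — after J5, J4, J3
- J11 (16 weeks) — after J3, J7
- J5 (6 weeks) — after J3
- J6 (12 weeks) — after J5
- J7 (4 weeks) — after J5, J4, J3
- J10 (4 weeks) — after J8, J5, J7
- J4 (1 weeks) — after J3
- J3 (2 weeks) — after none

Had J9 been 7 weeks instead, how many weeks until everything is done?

As given, the longest chain is J3→J5→J6→J8→J10 = 2+6+12+5+4 = 29, so the finish is 29 weeks.
J9 has 12 weeks of float (longest path through it is 17).
That remains the longest chain; total 29 weeks.

29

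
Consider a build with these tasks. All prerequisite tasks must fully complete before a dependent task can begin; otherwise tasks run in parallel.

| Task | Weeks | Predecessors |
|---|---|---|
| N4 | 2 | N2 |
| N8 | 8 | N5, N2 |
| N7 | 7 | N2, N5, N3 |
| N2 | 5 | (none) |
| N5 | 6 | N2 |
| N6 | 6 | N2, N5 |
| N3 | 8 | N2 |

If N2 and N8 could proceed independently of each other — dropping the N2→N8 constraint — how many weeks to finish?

With the dependency in place, N2→N3→N7 = 5+8+7 = 20 sets the finish at 20 weeks.
Dropping N2→N8 doesn't change N8's earliest start (11); another predecessor still binds.
The longest chain is now N2→N3→N7 = 5+8+7 = 20, so the job takes 20 weeks.

20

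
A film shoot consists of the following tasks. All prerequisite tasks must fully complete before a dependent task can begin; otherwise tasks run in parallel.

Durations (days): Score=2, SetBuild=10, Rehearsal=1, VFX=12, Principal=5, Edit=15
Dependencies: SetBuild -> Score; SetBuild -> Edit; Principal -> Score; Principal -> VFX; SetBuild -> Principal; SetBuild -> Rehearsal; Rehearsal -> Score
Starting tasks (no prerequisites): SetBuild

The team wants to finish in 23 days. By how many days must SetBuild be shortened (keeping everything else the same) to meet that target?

4

Current finish: 27 days; target: 23.
SetBuild is on every critical path, so each day cut from SetBuild cuts the finish by one (this holds down to a finish of 18).
Need 27 − 23 = 4 days off SetBuild → SetBuild becomes 6 days, finish becomes 23.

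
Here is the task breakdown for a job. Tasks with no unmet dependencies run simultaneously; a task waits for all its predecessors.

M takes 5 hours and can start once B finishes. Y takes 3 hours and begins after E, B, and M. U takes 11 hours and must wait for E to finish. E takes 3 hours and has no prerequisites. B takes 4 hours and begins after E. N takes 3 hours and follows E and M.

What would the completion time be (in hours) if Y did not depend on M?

15

Before: longest chain E→B→M→N = 3+4+5+3 = 15, finish 15.
Without M→Y, Y's earliest start moves from 12 to 7.
The longest chain is now E→B→M→N = 3+4+5+3 = 15, so the job takes 15 hours.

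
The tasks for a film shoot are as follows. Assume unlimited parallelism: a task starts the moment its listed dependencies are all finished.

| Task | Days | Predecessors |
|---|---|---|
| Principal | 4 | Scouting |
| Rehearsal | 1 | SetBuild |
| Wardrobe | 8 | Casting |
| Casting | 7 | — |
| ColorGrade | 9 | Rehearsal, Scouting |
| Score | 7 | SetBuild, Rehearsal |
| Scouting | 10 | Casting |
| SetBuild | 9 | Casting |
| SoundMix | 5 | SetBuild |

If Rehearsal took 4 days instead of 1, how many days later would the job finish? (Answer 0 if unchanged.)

Critical path before the change: Casting→SetBuild→Rehearsal→ColorGrade = 7+9+1+9 = 26 giving 26 days.
Since Rehearsal is critical, the +3 change carries straight to that chain (now 29 days).
The critical path is still Casting→SetBuild→Rehearsal→ColorGrade; finish is now 29 days.
Change in finish: 29 − 26 = +3 days.

3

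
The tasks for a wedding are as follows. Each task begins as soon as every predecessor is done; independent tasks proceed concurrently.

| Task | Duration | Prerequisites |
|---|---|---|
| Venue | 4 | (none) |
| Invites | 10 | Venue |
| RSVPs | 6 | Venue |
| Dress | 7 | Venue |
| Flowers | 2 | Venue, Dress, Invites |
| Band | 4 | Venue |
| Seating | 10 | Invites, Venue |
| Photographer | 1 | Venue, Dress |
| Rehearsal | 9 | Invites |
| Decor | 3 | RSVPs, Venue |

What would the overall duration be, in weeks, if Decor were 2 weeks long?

24

Critical path before the change: Venue→Invites→Seating = 4+10+10 = 24 giving 24 weeks.
The longest path through Decor is only 13 weeks, so Decor has float 11.
The critical path is still Venue→Invites→Seating; finish is now 24 weeks.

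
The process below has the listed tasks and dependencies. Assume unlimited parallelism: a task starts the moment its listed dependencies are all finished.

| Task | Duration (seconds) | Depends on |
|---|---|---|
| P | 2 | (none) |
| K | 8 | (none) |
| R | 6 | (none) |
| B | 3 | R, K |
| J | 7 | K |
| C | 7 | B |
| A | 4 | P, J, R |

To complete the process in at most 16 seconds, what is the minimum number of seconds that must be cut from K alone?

Current finish: 19 seconds; target: 16.
K is on every critical path, so each second cut from K cuts the finish by one (this holds down to a finish of 16).
Need 19 − 16 = 3 seconds off K → K becomes 5 seconds, finish becomes 16.

3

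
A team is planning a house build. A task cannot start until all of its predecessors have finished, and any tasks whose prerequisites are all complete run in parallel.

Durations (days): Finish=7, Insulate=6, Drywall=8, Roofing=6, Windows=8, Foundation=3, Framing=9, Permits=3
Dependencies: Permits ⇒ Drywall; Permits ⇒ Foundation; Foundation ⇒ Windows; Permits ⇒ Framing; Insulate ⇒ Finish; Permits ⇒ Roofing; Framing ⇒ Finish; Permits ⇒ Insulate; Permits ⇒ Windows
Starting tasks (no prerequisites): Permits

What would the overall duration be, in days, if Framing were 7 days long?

As given, the longest chain is Permits→Framing→Finish = 3+9+7 = 19, so the finish is 19 days.
Since Framing is critical, the -2 change carries straight to that chain (now 17 days).
No other chain overtakes it, so the finish is 17 days.

17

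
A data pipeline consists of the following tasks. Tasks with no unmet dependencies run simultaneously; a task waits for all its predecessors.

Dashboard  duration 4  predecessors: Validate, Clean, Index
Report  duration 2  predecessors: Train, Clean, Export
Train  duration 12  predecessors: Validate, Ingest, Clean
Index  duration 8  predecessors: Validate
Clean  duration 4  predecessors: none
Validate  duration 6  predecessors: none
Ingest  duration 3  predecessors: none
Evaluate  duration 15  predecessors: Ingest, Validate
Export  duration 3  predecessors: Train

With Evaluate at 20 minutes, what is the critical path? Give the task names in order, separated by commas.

Baseline: Validate→Train→Export→Report = 6+12+3+2 = 23 → 23 minutes.
Evaluate is off the critical path — its longest chain is 21 minutes, giving 2 of slack.
The binding chain switches to Validate→Evaluate = 6+20 = 26; finish 26 minutes.

Validate, Evaluate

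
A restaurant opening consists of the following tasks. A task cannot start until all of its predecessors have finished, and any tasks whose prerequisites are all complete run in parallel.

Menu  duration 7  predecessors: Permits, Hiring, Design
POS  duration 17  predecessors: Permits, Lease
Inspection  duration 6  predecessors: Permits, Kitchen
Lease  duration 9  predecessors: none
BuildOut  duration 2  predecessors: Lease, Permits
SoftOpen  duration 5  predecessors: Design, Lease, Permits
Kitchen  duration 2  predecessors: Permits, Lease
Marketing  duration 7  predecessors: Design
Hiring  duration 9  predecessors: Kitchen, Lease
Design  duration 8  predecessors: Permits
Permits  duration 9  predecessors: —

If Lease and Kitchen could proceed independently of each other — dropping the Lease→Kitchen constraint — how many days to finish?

27

Before: longest chain Lease→Kitchen→Hiring→Menu = 9+2+9+7 = 27, finish 27.
Dropping Lease→Kitchen doesn't change Kitchen's earliest start (9); another predecessor still binds.
The longest chain is now Permits→Kitchen→Hiring→Menu = 9+2+9+7 = 27, so the plan takes 27 days.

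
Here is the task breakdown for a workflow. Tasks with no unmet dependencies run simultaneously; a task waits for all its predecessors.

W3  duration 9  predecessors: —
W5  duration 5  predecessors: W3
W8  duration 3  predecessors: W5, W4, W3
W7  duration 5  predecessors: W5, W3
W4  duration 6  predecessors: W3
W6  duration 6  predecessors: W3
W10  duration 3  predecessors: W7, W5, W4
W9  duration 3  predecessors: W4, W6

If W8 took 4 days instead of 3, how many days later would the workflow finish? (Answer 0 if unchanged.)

The binding path is W3→W5→W7→W10 = 9+5+5+3 = 22; finish at 22 days.
The longest path through W8 is only 18 days, so W8 has float 4.
That remains the longest chain; total 22 days.
Change in finish: 22 − 22 = +0 days.

0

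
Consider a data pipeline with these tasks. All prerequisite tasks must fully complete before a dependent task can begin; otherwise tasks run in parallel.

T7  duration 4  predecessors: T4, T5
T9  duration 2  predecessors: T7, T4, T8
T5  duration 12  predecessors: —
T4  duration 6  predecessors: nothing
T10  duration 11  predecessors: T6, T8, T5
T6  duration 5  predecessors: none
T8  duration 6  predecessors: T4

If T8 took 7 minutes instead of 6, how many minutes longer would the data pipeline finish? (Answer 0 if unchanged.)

Baseline: T4→T8→T10 = 6+6+11 = 23 → 23 minutes.
T8 is on the critical path; changing it to 7 makes that path 24 minutes.
No other chain overtakes it, so the finish is 24 minutes.
Change in finish: 24 − 23 = +1 minutes.

1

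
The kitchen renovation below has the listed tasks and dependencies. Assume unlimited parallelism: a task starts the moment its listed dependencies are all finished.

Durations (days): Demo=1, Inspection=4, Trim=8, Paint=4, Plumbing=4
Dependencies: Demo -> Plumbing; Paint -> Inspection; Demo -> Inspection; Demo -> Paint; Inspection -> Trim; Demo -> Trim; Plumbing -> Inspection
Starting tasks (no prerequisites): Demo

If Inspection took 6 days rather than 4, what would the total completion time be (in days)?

Actual critical path: Demo→Plumbing→Inspection→Trim = 1+4+4+8 = 17 ⇒ 17 days.
Inspection lies on that path, so at 6 days the path becomes 19 days.
No other chain overtakes it, so the finish is 19 days.

19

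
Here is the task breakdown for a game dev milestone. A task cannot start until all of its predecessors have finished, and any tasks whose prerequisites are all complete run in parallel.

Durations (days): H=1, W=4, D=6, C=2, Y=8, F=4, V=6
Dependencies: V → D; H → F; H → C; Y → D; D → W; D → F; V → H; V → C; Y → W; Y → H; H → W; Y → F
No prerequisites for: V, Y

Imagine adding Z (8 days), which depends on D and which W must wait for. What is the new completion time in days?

26

Originally the schedule takes 18 days.
With Z inserted, W now waits for max(H, Y, D, Z).
New critical path: Y→D→Z→W = 8+6+8+4 = 26 ⇒ 26 days.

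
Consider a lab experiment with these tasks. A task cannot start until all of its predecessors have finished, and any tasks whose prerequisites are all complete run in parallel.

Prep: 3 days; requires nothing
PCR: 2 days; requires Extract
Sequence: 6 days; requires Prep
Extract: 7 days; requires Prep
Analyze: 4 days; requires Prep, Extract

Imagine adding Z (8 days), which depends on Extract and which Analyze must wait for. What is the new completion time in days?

22

Originally the job takes 14 days.
With Z inserted, Analyze now waits for max(Prep, Extract, Z).
New critical path: Prep→Extract→Z→Analyze = 3+7+8+4 = 22 ⇒ 22 days.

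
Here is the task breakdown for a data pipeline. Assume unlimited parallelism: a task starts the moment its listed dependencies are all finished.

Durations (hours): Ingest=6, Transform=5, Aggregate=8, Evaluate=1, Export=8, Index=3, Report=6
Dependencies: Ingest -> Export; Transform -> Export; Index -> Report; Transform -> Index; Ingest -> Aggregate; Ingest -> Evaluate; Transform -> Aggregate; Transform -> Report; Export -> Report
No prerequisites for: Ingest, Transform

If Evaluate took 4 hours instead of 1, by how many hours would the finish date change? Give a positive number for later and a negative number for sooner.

0

The binding path is Ingest→Export→Report = 6+8+6 = 20; finish at 20 hours.
Evaluate is off the critical path — its longest chain is 7 hours, giving 13 of slack.
That remains the longest chain; total 20 hours.
Change in finish: 20 − 20 = +0 hours.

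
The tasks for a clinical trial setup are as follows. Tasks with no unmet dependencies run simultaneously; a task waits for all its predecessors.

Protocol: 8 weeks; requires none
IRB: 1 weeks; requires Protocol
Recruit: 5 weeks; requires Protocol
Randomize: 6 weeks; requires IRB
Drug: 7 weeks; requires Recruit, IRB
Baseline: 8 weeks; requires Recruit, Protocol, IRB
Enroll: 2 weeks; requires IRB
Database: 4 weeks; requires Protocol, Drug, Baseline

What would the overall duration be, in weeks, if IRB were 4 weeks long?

As given, the longest chain is Protocol→Recruit→Baseline→Database = 8+5+8+4 = 25, so the finish is 25 weeks.
The longest path through IRB is only 21 weeks, so IRB has float 4.
That remains the longest chain; total 25 weeks.

25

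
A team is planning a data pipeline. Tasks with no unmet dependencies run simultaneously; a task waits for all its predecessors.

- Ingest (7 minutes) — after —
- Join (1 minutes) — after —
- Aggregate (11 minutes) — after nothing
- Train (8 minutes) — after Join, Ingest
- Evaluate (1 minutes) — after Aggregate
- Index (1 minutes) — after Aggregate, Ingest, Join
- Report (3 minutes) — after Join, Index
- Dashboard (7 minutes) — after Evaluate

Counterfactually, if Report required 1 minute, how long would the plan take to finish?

As given, the longest chain is Aggregate→Evaluate→Dashboard = 11+1+7 = 19, so the finish is 19 minutes.
The longest path through Report is only 15 minutes, so Report has float 4.
The critical path is still Aggregate→Evaluate→Dashboard; finish is now 19 minutes.

19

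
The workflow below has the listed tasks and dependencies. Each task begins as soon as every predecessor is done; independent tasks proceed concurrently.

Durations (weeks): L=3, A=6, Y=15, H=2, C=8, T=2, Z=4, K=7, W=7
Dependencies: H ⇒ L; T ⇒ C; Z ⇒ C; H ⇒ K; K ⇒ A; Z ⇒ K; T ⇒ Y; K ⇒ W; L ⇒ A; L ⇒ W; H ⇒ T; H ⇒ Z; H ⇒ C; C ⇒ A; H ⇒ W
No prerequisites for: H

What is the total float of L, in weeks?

8

H→Z→K→W = 2+4+7+7 = 20 sets the makespan at 20 weeks.
L finishes as early as 5 and must finish by 13.
Slack of L = 10 − 2 = 8 weeks.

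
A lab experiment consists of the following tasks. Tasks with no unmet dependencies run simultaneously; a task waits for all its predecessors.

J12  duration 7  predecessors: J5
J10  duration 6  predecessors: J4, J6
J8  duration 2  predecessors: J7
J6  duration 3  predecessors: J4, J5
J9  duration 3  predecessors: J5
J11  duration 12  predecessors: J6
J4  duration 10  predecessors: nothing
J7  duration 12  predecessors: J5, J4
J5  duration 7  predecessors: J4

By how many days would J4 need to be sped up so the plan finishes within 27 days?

5

Current finish: 32 days; target: 27.
J4 is on every critical path, so each day cut from J4 cuts the finish by one (this holds down to a finish of 23).
Need 32 − 27 = 5 days off J4 → J4 becomes 5 days, finish becomes 27.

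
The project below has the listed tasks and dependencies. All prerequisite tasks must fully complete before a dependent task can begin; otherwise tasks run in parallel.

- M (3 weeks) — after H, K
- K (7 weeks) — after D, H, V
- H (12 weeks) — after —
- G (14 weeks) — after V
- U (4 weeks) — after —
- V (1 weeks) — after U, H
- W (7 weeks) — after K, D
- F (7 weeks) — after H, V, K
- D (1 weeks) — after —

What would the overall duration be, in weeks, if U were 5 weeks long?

As given, the longest chain is H→V→K→F = 12+1+7+7 = 27, so the finish is 27 weeks.
U is off the critical path — its longest chain is 19 weeks, giving 8 of slack.
The critical path is still H→V→K→F; finish is now 27 weeks.

27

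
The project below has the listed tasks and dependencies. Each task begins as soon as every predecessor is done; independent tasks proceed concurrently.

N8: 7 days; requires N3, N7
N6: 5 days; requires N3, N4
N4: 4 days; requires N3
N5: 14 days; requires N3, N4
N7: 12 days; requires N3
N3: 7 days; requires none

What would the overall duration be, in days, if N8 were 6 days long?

25

Baseline: N3→N7→N8 = 7+12+7 = 26 → 26 days.
Since N8 is critical, the -1 change carries straight to that chain (now 25 days).
New critical path: N3→N4→N5 = 7+4+14 = 25 ⇒ 25 days.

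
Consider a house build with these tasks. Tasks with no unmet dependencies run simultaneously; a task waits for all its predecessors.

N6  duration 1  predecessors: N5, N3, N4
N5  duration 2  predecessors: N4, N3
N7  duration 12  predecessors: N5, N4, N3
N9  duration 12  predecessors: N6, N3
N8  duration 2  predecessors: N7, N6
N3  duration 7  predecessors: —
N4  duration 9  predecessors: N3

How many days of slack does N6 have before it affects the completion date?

N3→N4→N5→N7→N8 = 7+9+2+12+2 = 32 sets the makespan at 32 days.
Longest path through N6: 31 days (earliest finish 19, latest finish 20).
So N6 can slip 20 − 19 = 1 day.

1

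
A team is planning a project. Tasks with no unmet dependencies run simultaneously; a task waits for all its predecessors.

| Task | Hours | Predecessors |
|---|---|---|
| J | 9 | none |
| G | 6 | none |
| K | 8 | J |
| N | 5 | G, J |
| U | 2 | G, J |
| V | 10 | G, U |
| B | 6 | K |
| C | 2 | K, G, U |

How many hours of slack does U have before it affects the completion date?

2

J→K→B = 9+8+6 = 23 sets the makespan at 23 hours.
Longest path through U: 21 hours (earliest finish 11, latest finish 13).
So U can slip 13 − 11 = 2 hours.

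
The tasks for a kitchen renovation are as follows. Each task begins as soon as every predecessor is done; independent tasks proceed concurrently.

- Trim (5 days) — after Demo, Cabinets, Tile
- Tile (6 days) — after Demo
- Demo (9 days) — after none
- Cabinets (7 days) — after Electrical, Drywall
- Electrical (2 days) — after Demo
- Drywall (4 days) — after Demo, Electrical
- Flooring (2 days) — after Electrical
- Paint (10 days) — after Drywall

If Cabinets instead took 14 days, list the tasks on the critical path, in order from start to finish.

Demo, Electrical, Drywall, Cabinets, Trim

Actual critical path: Demo→Electrical→Drywall→Cabinets→Trim = 9+2+4+7+5 = 27 ⇒ 27 days.
Cabinets is on the critical path; changing it to 14 makes that path 34 days.
The critical path is still Demo→Electrical→Drywall→Cabinets→Trim; finish is now 34 days.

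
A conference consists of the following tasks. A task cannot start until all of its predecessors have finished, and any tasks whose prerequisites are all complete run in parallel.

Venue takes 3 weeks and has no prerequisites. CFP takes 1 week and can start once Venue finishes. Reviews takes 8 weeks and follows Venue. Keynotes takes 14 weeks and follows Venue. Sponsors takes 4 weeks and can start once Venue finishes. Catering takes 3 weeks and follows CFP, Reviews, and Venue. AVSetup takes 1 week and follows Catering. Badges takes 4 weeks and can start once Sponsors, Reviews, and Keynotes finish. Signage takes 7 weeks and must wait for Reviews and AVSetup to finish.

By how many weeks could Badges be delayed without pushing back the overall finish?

Venue→Reviews→Catering→AVSetup→Signage = 3+8+3+1+7 = 22 sets the makespan at 22 weeks.
Badges finishes as early as 21 and must finish by 22.
So Badges can slip 22 − 21 = 1 week.

1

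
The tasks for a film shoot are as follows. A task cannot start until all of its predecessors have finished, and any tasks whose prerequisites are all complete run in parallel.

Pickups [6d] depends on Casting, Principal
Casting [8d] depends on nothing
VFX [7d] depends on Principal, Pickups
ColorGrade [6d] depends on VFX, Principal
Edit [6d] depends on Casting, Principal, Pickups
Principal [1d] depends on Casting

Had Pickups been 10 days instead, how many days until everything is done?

Critical path before the change: Casting→Principal→Pickups→VFX→ColorGrade = 8+1+6+7+6 = 28 giving 28 days.
Since Pickups is critical, the +4 change carries straight to that chain (now 32 days).
No other chain overtakes it, so the finish is 32 days.

32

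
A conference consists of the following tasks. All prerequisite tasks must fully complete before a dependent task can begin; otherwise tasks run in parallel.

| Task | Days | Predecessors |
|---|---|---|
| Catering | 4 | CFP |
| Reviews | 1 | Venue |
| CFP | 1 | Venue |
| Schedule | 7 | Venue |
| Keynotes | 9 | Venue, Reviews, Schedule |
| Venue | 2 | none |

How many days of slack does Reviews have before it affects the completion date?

6

The longest chain is Venue→Schedule→Keynotes = 2+7+9 = 18; overall finish 18 days.
The longest chain containing Reviews totals 12 days.
Slack of Reviews = 8 − 2 = 6 days.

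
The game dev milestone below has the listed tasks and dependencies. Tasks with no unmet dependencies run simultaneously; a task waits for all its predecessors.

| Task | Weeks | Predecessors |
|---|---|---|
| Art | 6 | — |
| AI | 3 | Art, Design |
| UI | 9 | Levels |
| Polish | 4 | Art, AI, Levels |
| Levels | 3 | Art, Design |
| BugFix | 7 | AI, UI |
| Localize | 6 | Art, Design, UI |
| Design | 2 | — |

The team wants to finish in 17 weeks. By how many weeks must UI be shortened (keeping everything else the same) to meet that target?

Current finish: 25 weeks; target: 17.
UI is on every critical path, so each week cut from UI cuts the finish by one (this holds down to a finish of 17).
Need 25 − 17 = 8 weeks off UI → UI becomes 1 week, finish becomes 17.

8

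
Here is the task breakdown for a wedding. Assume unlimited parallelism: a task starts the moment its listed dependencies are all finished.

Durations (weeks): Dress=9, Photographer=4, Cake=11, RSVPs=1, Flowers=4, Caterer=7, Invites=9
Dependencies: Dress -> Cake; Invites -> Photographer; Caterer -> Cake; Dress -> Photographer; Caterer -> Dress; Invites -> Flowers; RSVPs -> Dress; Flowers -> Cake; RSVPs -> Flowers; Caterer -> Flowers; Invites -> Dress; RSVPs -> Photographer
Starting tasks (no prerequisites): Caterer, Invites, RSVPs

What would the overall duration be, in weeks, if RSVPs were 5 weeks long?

29

Baseline: Invites→Dress→Cake = 9+9+11 = 29 → 29 weeks.
The longest path through RSVPs is only 21 weeks, so RSVPs has float 8.
No other chain overtakes it, so the finish is 29 weeks.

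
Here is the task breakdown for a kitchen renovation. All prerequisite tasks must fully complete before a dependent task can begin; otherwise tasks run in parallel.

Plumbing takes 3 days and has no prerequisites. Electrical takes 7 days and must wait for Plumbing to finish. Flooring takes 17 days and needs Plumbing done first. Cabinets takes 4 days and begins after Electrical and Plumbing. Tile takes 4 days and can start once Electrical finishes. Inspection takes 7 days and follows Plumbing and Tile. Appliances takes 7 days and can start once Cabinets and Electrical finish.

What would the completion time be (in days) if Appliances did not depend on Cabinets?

21

With the dependency in place, Plumbing→Electrical→Cabinets→Appliances = 3+7+4+7 = 21 sets the finish at 21 days.
Without Cabinets→Appliances, Appliances's earliest start moves from 14 to 10.
New critical path: Plumbing→Electrical→Tile→Inspection = 3+7+4+7 = 21 ⇒ 21 days.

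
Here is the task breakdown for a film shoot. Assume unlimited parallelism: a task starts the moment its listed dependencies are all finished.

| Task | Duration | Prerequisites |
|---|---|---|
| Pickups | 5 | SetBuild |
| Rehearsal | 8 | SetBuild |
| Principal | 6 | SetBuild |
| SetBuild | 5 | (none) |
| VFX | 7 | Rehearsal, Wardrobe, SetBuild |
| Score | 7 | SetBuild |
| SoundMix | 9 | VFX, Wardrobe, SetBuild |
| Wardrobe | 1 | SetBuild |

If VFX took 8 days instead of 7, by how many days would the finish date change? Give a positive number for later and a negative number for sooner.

1

As given, the longest chain is SetBuild→Rehearsal→VFX→SoundMix = 5+8+7+9 = 29, so the finish is 29 days.
VFX lies on that path, so at 8 days the path becomes 30 days.
That remains the longest chain; total 30 days.
Change in finish: 30 − 29 = +1 days.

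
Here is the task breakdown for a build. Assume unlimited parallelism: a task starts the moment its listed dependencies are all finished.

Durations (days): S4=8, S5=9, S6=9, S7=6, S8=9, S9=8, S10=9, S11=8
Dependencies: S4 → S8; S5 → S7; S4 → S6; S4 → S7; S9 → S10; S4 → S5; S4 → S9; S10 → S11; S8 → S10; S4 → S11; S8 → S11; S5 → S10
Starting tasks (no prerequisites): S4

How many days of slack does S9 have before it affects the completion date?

1

The longest chain is S4→S5→S10→S11 = 8+9+9+8 = 34; overall finish 34 days.
The longest chain containing S9 totals 33 days.
Slack of S9 = 9 − 8 = 1 day.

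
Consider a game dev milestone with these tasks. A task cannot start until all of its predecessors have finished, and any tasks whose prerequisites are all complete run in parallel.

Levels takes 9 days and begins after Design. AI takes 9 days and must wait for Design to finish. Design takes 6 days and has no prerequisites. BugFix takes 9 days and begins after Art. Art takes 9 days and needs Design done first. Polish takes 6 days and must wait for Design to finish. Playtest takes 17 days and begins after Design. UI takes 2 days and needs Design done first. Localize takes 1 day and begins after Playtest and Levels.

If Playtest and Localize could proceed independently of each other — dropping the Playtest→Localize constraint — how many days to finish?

With the dependency in place, Design→Art→BugFix = 6+9+9 = 24 sets the finish at 24 days.
Without Playtest→Localize, Localize's earliest start moves from 23 to 15.
After: Design→Art→BugFix = 6+9+9 = 24 → 24 days.

24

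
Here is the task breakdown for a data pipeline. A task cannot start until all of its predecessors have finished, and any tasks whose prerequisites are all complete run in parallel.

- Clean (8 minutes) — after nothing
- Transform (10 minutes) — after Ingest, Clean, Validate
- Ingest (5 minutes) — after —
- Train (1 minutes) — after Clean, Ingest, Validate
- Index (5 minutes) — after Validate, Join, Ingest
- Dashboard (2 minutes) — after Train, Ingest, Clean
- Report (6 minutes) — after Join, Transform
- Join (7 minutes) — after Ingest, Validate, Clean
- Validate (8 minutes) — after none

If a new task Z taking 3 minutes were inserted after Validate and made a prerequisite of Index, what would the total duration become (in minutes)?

Originally the schedule takes 24 minutes.
With Z inserted, Index now waits for max(Validate, Join, Ingest, Z).
New critical path: Clean→Transform→Report = 8+10+6 = 24 ⇒ 24 minutes.

24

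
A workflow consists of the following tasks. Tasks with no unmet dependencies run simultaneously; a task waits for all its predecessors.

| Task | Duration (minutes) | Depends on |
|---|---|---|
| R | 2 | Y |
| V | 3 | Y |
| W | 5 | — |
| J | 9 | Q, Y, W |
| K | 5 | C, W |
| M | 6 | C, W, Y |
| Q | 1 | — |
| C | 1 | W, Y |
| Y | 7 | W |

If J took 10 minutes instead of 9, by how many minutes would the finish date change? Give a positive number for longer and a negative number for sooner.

Critical path before the change: W→Y→J = 5+7+9 = 21 giving 21 minutes.
Since J is critical, the +1 change carries straight to that chain (now 22 minutes).
No other chain overtakes it, so the finish is 22 minutes.
Change in finish: 22 − 21 = +1 minutes.

1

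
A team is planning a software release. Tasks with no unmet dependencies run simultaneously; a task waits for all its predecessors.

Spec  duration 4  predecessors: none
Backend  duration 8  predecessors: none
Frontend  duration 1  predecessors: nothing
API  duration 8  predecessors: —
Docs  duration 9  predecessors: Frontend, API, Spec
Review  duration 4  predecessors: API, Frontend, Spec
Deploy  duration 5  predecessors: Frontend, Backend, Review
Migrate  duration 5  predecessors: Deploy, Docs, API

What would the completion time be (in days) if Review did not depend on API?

With the dependency in place, API→Docs→Migrate = 8+9+5 = 22 sets the finish at 22 days.
Without API→Review, Review's earliest start moves from 8 to 4.
New critical path: API→Docs→Migrate = 8+9+5 = 22 ⇒ 22 days.

22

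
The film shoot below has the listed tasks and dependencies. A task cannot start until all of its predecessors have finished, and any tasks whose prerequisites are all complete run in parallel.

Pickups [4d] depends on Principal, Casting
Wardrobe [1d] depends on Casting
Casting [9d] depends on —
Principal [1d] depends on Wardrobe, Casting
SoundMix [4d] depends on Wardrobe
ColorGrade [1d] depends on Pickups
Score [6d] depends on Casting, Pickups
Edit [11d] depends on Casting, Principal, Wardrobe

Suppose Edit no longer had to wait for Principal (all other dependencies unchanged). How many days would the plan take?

With the dependency in place, Casting→Wardrobe→Principal→Edit = 9+1+1+11 = 22 sets the finish at 22 days.
Without Principal→Edit, Edit's earliest start moves from 11 to 10.
New critical path: Casting→Wardrobe→Principal→Pickups→Score = 9+1+1+4+6 = 21 ⇒ 21 days.

21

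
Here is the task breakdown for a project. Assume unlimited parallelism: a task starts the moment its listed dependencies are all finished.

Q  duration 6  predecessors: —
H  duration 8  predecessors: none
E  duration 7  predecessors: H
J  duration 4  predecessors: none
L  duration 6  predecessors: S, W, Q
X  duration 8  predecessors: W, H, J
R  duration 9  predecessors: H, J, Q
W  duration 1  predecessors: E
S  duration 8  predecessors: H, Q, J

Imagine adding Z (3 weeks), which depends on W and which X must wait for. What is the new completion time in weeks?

Originally the project takes 24 weeks.
With Z inserted, X now waits for max(W, H, J, Z).
New critical path: H→E→W→Z→X = 8+7+1+3+8 = 27 ⇒ 27 weeks.

27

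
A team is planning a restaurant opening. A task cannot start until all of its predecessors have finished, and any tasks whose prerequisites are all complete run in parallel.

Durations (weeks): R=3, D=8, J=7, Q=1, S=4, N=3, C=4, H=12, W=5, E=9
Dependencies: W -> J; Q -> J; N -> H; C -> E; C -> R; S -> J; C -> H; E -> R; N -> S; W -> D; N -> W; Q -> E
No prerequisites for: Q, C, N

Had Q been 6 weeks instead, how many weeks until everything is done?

Actual critical path: C→E→R = 4+9+3 = 16 ⇒ 16 weeks.
Q is off the critical path — its longest chain is 13 weeks, giving 3 of slack.
New critical path: Q→E→R = 6+9+3 = 18 ⇒ 18 weeks.

18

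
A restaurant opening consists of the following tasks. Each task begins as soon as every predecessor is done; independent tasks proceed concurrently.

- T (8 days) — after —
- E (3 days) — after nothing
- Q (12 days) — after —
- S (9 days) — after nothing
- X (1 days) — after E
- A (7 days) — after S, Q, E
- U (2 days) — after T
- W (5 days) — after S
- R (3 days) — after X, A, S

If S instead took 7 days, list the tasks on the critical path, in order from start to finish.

Q, A, R

Baseline: Q→A→R = 12+7+3 = 22 → 22 days.
S is off the critical path — its longest chain is 19 days, giving 3 of slack.
That remains the longest chain; total 22 days.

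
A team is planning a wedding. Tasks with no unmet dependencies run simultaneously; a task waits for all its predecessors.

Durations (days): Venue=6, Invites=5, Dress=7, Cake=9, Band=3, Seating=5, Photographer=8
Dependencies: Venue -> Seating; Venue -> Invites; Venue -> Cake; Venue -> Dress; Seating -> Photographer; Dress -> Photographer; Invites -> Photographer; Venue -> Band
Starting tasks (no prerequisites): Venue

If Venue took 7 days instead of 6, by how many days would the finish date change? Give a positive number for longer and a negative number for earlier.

1

As given, the longest chain is Venue→Dress→Photographer = 6+7+8 = 21, so the finish is 21 days.
Since Venue is critical, the +1 change carries straight to that chain (now 22 days).
No other chain overtakes it, so the finish is 22 days.
Change in finish: 22 − 21 = +1 days.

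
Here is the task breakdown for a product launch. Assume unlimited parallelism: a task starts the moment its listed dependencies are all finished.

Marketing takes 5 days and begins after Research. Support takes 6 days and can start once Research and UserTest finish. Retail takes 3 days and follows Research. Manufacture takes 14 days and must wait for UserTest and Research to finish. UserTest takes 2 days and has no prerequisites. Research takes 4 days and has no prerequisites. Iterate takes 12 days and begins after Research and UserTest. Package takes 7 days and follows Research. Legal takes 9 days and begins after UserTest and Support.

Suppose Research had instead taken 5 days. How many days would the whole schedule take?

As given, the longest chain is Research→Support→Legal = 4+6+9 = 19, so the finish is 19 days.
Research lies on that path, so at 5 days the path becomes 20 days.
The critical path is still Research→Support→Legal; finish is now 20 days.

20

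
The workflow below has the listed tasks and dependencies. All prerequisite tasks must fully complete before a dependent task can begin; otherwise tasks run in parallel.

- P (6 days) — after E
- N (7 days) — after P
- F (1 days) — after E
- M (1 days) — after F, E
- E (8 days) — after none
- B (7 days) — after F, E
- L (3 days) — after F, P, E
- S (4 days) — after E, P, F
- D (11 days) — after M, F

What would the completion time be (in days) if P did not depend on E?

Original critical path: E→F→M→D = 8+1+1+11 = 21 ⇒ 21 days.
Without E→P, P's earliest start moves from 8 to 0.
After: E→F→M→D = 8+1+1+11 = 21 → 21 days.

21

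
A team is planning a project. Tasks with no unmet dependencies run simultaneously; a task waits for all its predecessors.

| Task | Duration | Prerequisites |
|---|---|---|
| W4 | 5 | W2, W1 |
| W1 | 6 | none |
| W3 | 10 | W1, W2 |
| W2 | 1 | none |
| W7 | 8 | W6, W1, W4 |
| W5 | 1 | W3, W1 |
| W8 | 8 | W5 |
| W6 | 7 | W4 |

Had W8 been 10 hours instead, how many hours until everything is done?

27

Actual critical path: W1→W4→W6→W7 = 6+5+7+8 = 26 ⇒ 26 hours.
The longest path through W8 is only 25 hours, so W8 has float 1.
The binding chain switches to W1→W3→W5→W8 = 6+10+1+10 = 27; finish 27 hours.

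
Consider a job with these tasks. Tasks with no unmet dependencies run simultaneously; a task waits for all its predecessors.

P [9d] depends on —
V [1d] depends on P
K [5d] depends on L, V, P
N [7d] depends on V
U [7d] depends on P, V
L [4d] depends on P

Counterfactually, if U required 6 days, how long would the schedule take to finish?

As given, the longest chain is P→L→K = 9+4+5 = 18, so the finish is 18 days.
The longest path through U is only 17 days, so U has float 1.
That remains the longest chain; total 18 days.

18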